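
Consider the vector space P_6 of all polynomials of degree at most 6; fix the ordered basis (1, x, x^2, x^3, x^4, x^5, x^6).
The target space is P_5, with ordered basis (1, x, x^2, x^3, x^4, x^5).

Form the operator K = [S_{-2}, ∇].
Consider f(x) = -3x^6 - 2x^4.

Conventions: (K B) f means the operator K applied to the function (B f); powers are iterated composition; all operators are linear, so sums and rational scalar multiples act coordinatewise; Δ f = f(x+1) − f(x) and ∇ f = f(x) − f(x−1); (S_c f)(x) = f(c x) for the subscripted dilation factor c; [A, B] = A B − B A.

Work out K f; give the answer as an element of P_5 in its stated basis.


the result is g(x) = 1728x^5 - 2160x^4 + 4512x^3 - 2844x^2 + 1332x - 219

∇ f = -18x^5 + 45x^4 - 68x^3 + 57x^2 - 26x + 5
S_{-2} ∇ f = 576x^5 + 720x^4 + 544x^3 + 228x^2 + 52x + 5
S_{-2} f = -192x^6 - 32x^4
∇ S_{-2} f = -1152x^5 + 2880x^4 - 3968x^3 + 3072x^2 - 1280x + 224
[S_{-2}, ∇] f = 1728x^5 - 2160x^4 + 4512x^3 - 2844x^2 + 1332x - 219


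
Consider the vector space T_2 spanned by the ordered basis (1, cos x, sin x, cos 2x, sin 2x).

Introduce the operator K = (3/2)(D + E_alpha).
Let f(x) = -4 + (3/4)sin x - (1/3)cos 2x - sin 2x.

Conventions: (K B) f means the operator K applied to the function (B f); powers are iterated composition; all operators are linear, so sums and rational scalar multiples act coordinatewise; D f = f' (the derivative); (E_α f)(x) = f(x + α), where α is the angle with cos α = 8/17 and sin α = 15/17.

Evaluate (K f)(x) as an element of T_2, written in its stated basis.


the image equals g(x) = -6 + (36/17)cos x + (9/17)sin x - (2293/578)cos 2x + (1301/578)sin 2x

D f = (3/4)cos x - 2cos 2x + (2/3)sin 2x
E_alpha f = -4 + (45/68)cos x + (6/17)sin x - (559/867)cos 2x + (241/289)sin 2x
(D + E_alpha) f = -4 + (24/17)cos x + (6/17)sin x - (2293/867)cos 2x + (1301/867)sin 2x
((3/2)(D + E_alpha)) f = -6 + (36/17)cos x + (9/17)sin x - (2293/578)cos 2x + (1301/578)sin 2x


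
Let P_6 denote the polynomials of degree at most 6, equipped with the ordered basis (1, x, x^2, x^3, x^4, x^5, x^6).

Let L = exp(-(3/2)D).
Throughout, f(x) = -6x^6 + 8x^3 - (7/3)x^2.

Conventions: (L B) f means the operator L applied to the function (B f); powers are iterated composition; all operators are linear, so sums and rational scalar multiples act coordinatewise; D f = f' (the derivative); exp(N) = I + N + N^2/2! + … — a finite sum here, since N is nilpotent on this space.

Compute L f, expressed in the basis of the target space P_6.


order-1 term: 54x^5 - 36x^2 + 7x
order-2 term: -(405/2)x^4 + 54x - 21/4
order-3 term: 405x^3 - 27
order-4 term: -(3645/8)x^2
order-5 term: (2187/8)x
order-6 term: -2187/32
the series for exp(-(3/2)D) f terminates at order 6
exp(-(3/2)D) f = -6x^6 + 54x^5 - (405/2)x^4 + 413x^3 - (11855/24)x^2 + (2675/8)x - 3219/32

g(x) = -6x^6 + 54x^5 - (405/2)x^4 + 413x^3 - (11855/24)x^2 + (2675/8)x - 3219/32


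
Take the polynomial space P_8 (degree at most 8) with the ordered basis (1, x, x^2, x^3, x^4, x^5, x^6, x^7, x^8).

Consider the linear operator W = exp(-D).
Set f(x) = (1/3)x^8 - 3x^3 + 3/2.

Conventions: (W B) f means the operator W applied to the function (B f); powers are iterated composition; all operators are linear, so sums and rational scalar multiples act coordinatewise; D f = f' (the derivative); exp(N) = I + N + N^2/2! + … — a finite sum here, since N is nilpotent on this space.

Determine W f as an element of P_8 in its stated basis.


g(x) = (1/3)x^8 - (8/3)x^7 + (28/3)x^6 - (56/3)x^5 + (70/3)x^4 - (65/3)x^3 + (55/3)x^2 - (35/3)x + 29/6

order-1 term: -(8/3)x^7 + 9x^2
order-2 term: (28/3)x^6 - 9x
order-3 term: -(56/3)x^5 + 3
order-4 term: (70/3)x^4
order-5 term: -(56/3)x^3
order-6 term: (28/3)x^2
order-7 term: -(8/3)x
order-8 term: 1/3
the series for exp(-D) f terminates at order 8
exp(-D) f = (1/3)x^8 - (8/3)x^7 + (28/3)x^6 - (56/3)x^5 + (70/3)x^4 - (65/3)x^3 + (55/3)x^2 - (35/3)x + 29/6


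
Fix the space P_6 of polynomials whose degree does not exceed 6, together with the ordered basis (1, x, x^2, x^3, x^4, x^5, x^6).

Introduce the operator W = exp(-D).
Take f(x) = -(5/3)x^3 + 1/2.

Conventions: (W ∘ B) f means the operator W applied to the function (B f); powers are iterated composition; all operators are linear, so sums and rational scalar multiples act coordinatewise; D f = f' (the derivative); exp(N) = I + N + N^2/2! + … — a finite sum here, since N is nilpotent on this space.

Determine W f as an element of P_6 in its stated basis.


order-1 term: 5x^2
order-2 term: -5x
order-3 term: 5/3
the series for exp(-D) f terminates at order 3
exp(-D) f = -(5/3)x^3 + 5x^2 - 5x + 13/6

g(x) = -(5/3)x^3 + 5x^2 - 5x + 13/6


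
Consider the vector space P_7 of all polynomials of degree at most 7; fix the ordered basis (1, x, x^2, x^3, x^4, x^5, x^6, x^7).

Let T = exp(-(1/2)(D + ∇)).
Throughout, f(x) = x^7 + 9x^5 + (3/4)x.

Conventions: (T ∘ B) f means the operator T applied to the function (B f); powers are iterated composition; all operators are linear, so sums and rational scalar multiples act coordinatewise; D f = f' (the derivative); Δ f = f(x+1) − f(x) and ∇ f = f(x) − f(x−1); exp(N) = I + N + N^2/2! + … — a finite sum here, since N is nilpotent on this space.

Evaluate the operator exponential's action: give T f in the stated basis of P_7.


g(x) = x^7 - 7x^6 + (81/2)x^5 - 150x^4 + (1555/4)x^3 - (2781/4)x^2 + (6193/8)x - 1627/4

order-1 term: -7x^6 + (21/2)x^5 - (125/2)x^4 + (125/2)x^3 - (111/2)x^2 + 26x - 23/4
order-2 term: 21x^5 - (105/2)x^4 + (745/4)x^3 - 240x^2 + (377/2)x - 125/2
order-3 term: -35x^4 + 105x^3 - (1095/4)x^2 + (2445/8)x - 1169/8
order-4 term: 35x^3 - 105x^2 + (775/4)x - 1025/8
order-5 term: -21x^2 + (105/2)x - 211/4
order-6 term: 7x - 21/2
order-7 term: -1
the series for exp(-(1/2)(D + ∇)) f terminates at order 7
exp(-(1/2)(D + ∇)) f = x^7 - 7x^6 + (81/2)x^5 - 150x^4 + (1555/4)x^3 - (2781/4)x^2 + (6193/8)x - 1627/4


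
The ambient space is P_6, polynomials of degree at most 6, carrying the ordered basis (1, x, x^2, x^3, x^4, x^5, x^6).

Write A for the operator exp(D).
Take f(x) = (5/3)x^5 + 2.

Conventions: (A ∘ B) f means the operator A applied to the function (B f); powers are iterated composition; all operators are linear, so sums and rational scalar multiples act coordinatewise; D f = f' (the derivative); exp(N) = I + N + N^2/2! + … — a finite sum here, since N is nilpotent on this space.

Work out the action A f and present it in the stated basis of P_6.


the image equals g(x) = (5/3)x^5 + (25/3)x^4 + (50/3)x^3 + (50/3)x^2 + (25/3)x + 11/3

order-1 term: (25/3)x^4
order-2 term: (50/3)x^3
order-3 term: (50/3)x^2
order-4 term: (25/3)x
order-5 term: 5/3
the series for exp(D) f terminates at order 5
exp(D) f = (5/3)x^5 + (25/3)x^4 + (50/3)x^3 + (50/3)x^2 + (25/3)x + 11/3


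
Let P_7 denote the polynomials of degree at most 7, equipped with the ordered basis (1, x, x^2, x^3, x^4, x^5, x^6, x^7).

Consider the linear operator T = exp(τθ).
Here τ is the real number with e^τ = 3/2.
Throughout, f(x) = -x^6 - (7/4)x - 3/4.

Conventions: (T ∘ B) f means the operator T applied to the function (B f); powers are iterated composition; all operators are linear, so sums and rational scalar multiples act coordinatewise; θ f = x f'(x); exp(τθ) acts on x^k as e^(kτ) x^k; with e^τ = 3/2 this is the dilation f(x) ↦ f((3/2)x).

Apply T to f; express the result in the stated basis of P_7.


exp(τθ) x^k = e^(kτ) x^k; with e^τ = 3/2 this sends x^k to (3/2)^k x^k
x ↦ 3/2 x
x^6 ↦ 729/64 x^6
applying this coordinatewise to f: exp(τθ) f = -(729/64)x^6 - (21/8)x - 3/4

g(x) = -(729/64)x^6 - (21/8)x - 3/4


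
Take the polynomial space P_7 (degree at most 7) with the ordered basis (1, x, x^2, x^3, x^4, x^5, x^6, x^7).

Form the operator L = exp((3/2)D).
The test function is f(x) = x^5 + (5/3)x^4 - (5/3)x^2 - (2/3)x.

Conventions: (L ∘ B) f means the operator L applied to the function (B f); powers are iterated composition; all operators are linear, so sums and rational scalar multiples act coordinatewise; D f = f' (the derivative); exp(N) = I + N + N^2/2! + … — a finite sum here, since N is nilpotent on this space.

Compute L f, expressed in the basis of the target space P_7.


order-1 term: (15/2)x^4 + 10x^3 - 5x - 1
order-2 term: (45/2)x^3 + (45/2)x^2 - 15/4
order-3 term: (135/4)x^2 + (45/2)x
order-4 term: (405/16)x + 135/16
order-5 term: 243/32
the series for exp((3/2)D) f terminates at order 5
exp((3/2)D) f = x^5 + (55/6)x^4 + (65/2)x^3 + (655/12)x^2 + (2023/48)x + 361/32

g(x) = x^5 + (55/6)x^4 + (65/2)x^3 + (655/12)x^2 + (2023/48)x + 361/32


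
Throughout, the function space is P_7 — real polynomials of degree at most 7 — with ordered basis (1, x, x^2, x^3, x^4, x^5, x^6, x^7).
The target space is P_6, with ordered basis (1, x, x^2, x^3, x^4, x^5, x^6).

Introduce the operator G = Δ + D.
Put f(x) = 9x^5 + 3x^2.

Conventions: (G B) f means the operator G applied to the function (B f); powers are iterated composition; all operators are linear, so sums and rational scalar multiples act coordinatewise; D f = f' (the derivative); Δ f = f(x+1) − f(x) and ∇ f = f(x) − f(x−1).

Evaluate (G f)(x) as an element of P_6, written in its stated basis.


Δ f = 45x^4 + 90x^3 + 90x^2 + 51x + 12
D f = 45x^4 + 6x
(Δ + D) f = 90x^4 + 90x^3 + 90x^2 + 57x + 12

the result is g(x) = 90x^4 + 90x^3 + 90x^2 + 57x + 12


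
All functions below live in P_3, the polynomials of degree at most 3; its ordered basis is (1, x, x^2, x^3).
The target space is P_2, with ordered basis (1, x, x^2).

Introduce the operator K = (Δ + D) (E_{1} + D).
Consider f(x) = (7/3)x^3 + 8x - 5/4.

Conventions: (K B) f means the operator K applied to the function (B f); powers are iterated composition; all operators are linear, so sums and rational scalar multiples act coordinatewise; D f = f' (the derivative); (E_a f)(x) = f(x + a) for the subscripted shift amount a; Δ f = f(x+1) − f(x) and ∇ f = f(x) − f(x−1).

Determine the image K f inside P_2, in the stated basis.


the image equals g(x) = 14x^2 + 63x + 139/3

E_{1} f = (7/3)x^3 + 7x^2 + 15x + 109/12
D f = 7x^2 + 8
(E_{1} + D) f = (7/3)x^3 + 14x^2 + 15x + 205/12
Δ (E_{1} + D) f = 7x^2 + 35x + 94/3
D (E_{1} + D) f = 7x^2 + 28x + 15
(Δ + D) (E_{1} + D) f = 14x^2 + 63x + 139/3


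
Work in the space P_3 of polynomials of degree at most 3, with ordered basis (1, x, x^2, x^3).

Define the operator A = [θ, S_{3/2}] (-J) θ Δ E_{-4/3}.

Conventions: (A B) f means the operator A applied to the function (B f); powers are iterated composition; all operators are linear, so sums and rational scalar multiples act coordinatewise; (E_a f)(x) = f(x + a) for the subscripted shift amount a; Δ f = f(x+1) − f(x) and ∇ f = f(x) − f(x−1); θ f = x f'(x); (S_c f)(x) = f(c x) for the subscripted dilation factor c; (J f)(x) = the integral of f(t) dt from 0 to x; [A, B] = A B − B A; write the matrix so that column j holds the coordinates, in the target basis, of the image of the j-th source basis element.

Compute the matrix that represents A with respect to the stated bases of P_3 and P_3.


image of 1: 0
image of x: 0
image of x^2: 0
image of x^3: 0
each image's coordinates form column j of the matrix

the matrix is [[0, 0, 0, 0]; [0, 0, 0, 0]; [0, 0, 0, 0]; [0, 0, 0, 0]] (rows listed top to bottom)


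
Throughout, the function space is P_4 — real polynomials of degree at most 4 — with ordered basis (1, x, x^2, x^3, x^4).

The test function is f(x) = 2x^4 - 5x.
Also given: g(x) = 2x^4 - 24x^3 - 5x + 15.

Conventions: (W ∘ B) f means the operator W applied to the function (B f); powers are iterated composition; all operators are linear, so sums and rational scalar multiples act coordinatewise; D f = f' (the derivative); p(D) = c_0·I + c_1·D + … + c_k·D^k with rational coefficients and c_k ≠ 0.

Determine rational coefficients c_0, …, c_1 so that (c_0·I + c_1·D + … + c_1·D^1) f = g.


D^0 f = 2x^4 - 5x
D^1 f = 8x^3 - 5
matching coefficients of g against c_0 f + c_1 Df + … from the top degree down determines the c_i
solution: c_0 = 1, c_1 = -3

p(D) = I − 3·D, i.e. c_0 = 1, c_1 = -3


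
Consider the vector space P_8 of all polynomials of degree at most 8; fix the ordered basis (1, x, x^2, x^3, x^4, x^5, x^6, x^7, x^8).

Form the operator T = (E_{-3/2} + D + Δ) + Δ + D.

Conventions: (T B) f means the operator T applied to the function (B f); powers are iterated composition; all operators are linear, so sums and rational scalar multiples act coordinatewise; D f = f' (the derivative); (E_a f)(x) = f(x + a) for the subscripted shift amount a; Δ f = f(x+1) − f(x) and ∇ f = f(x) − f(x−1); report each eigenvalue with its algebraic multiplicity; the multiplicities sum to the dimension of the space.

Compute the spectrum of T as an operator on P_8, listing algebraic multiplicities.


image of 1: 1
image of x: x + 5/2
image of x^2: x^2 + 5x + 17/4
image of x^3: x^3 + (15/2)x^2 + (51/4)x - 11/8
image of x^4: x^4 + 10x^3 + (51/2)x^2 - (11/2)x + 113/16
image of x^5: x^5 + (25/2)x^4 + (85/2)x^3 - (55/4)x^2 + (565/16)x - 179/32
image of x^6: x^6 + 15x^5 + (255/4)x^4 - (55/2)x^3 + (1695/16)x^2 - (537/16)x + 857/64
image of x^7: x^7 + (35/2)x^6 + (357/4)x^5 - (385/8)x^4 + (3955/16)x^3 - (3759/32)x^2 + (5999/64)x - 1931/128
image of x^8: x^8 + 20x^7 + 119x^6 - 77x^5 + (3955/8)x^4 - (1253/4)x^3 + (5999/16)x^2 - (1931/16)x + 7073/256
the matrix is upper triangular; its diagonal is (1, 1, 1, 1, 1, 1, 1, 1, 1)
for a triangular matrix the eigenvalues are the diagonal entries, with algebraic multiplicity their repetition count

λ = 1 (multiplicity 9)


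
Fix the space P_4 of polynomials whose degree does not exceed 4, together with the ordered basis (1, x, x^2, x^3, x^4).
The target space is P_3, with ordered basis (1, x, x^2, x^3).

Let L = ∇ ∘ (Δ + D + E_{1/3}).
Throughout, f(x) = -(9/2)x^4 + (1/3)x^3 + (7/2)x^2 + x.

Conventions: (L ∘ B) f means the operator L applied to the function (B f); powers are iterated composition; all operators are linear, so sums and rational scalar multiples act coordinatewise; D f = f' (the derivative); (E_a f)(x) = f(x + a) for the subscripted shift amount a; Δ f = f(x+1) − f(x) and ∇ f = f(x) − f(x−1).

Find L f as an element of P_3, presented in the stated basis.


the result is g(x) = -18x^3 - 98x^2 + (176/3)x - 119/9

Δ f = -18x^3 - 26x^2 - 10x + 1/3
D f = -18x^3 + x^2 + 7x + 1
E_{1/3} f = -(9/2)x^4 - (17/3)x^3 + (5/6)x^2 + (25/9)x + 55/81
(Δ + D + E_{1/3}) f = -(9/2)x^4 - (125/3)x^3 - (145/6)x^2 - (2/9)x + 163/81
∇ (Δ + D + E_{1/3}) f = -18x^3 - 98x^2 + (176/3)x - 119/9


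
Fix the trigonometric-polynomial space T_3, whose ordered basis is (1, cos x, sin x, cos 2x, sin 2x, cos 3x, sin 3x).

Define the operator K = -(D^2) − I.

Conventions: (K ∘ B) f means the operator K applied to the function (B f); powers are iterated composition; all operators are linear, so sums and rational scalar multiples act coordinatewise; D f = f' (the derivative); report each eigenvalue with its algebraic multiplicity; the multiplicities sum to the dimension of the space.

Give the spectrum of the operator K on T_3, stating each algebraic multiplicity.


λ = -1 (multiplicity 1), λ = 0 (multiplicity 2), λ = 3 (multiplicity 2), λ = 8 (multiplicity 2)

image of 1: -1
image of cos x: 0
image of sin x: 0
image of cos 2x: 3cos 2x
image of sin 2x: 3sin 2x
image of cos 3x: 8cos 3x
image of sin 3x: 8sin 3x
the matrix is diagonal; its diagonal is (-1, 0, 0, 3, 3, 8, 8)
for a triangular matrix the eigenvalues are the diagonal entries, with algebraic multiplicity their repetition count


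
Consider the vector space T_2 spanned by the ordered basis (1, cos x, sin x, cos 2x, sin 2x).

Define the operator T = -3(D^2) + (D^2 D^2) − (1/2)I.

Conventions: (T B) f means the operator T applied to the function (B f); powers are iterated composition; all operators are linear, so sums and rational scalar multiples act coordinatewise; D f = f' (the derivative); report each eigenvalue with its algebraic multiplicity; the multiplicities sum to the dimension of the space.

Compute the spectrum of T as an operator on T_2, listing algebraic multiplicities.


image of 1: -1/2
image of cos x: (7/2)cos x
image of sin x: (7/2)sin x
image of cos 2x: (55/2)cos 2x
image of sin 2x: (55/2)sin 2x
the matrix is diagonal; its diagonal is (-1/2, 7/2, 7/2, 55/2, 55/2)
for a triangular matrix the eigenvalues are the diagonal entries, with algebraic multiplicity their repetition count

λ = -1/2 (multiplicity 1), λ = 7/2 (multiplicity 2), λ = 55/2 (multiplicity 2)


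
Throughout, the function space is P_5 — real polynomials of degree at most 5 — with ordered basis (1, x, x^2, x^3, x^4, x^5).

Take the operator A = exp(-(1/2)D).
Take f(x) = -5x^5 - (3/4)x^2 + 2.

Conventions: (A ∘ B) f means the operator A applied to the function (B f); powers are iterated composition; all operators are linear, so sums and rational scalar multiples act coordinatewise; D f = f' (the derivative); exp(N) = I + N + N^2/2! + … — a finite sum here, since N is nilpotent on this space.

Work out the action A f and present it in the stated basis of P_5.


order-1 term: (25/2)x^4 + (3/4)x
order-2 term: -(25/2)x^3 - 3/16
order-3 term: (25/4)x^2
order-4 term: -(25/16)x
order-5 term: 5/32
the series for exp(-(1/2)D) f terminates at order 5
exp(-(1/2)D) f = -5x^5 + (25/2)x^4 - (25/2)x^3 + (11/2)x^2 - (13/16)x + 63/32

g(x) = -5x^5 + (25/2)x^4 - (25/2)x^3 + (11/2)x^2 - (13/16)x + 63/32


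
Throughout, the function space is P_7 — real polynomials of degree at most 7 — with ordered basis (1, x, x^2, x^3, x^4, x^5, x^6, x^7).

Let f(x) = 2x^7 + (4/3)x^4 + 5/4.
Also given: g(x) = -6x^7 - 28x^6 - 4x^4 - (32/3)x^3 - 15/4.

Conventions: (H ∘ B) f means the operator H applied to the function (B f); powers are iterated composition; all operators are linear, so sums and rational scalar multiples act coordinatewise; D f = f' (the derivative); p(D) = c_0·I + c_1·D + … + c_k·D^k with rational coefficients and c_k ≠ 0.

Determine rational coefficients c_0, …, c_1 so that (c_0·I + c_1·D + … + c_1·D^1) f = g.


c_0 = -3, c_1 = -2

D^0 f = 2x^7 + (4/3)x^4 + 5/4
D^1 f = 14x^6 + (16/3)x^3
matching coefficients of g against c_0 f + c_1 Df + … from the top degree down determines the c_i
solution: c_0 = -3, c_1 = -2


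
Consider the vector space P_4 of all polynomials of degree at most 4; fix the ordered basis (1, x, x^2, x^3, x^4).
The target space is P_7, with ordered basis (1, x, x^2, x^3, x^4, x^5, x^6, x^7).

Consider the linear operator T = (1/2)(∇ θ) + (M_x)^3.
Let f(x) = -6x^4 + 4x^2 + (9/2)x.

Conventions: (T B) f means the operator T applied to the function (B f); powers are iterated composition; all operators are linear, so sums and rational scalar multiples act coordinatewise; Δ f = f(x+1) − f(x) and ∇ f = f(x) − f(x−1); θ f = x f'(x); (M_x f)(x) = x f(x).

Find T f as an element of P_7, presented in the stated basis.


the result is g(x) = -6x^7 + 4x^5 + (9/2)x^4 - 48x^3 + 72x^2 - 40x + 41/4

θ f = -24x^4 + 8x^2 + (9/2)x
∇ θ f = -96x^3 + 144x^2 - 80x + 41/2
((1/2)(∇ θ)) f = -48x^3 + 72x^2 - 40x + 41/4
M_x f = -6x^5 + 4x^3 + (9/2)x^2
M_x M_x f = -6x^6 + 4x^4 + (9/2)x^3
M_x M_x M_x f = -6x^7 + 4x^5 + (9/2)x^4
((1/2)(∇ θ) + (M_x)^3) f = -6x^7 + 4x^5 + (9/2)x^4 - 48x^3 + 72x^2 - 40x + 41/4


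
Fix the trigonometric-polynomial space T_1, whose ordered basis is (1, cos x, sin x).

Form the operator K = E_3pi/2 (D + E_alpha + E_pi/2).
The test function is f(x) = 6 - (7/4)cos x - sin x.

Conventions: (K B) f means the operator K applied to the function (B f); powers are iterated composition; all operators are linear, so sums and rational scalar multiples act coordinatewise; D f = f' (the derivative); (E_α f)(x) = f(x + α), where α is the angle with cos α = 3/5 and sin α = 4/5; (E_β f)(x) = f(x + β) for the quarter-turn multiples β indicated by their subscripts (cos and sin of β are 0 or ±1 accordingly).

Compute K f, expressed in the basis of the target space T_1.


D f = -cos x + (7/4)sin x
E_alpha f = 6 - (37/20)cos x + (4/5)sin x
E_pi/2 f = 6 - cos x + (7/4)sin x
(D + E_alpha + E_pi/2) f = 12 - (77/20)cos x + (43/10)sin x
E_3pi/2 (D + E_alpha + E_pi/2) f = 12 - (43/10)cos x - (77/20)sin x

the image equals g(x) = 12 - (43/10)cos x - (77/20)sin x


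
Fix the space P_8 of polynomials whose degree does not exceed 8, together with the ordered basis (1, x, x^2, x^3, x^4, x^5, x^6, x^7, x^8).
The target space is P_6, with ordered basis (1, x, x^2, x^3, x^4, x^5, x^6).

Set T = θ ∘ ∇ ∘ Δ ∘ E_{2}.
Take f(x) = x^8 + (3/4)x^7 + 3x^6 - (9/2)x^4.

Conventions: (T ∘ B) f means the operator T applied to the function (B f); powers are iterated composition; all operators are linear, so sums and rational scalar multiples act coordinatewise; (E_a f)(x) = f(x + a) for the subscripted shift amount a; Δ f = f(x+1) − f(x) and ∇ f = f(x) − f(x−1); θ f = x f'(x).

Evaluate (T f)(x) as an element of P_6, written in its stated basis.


E_{2} f = x^8 + (67/4)x^7 + (251/2)x^6 + 547x^5 + (3011/2)x^4 + 2656x^3 + 2908x^2 + 1792x + 472
Δ E_{2} f = 8x^7 + (581/4)x^6 + (4643/4)x^5 + (21095/4)x^4 + (58577/4)x^3 + (98933/4)x^2 + (93677/4)x + 38207/4
∇ Δ E_{2} f = 56x^6 + (1407/2)x^5 + 3905x^4 + (24225/2)x^3 + 21887x^2 + (43281/2)x + 9080
θ (∇ ∘ Δ ∘ E_{2}) f = 336x^6 + (7035/2)x^5 + 15620x^4 + (72675/2)x^3 + 43774x^2 + (43281/2)x

the result is g(x) = 336x^6 + (7035/2)x^5 + 15620x^4 + (72675/2)x^3 + 43774x^2 + (43281/2)x


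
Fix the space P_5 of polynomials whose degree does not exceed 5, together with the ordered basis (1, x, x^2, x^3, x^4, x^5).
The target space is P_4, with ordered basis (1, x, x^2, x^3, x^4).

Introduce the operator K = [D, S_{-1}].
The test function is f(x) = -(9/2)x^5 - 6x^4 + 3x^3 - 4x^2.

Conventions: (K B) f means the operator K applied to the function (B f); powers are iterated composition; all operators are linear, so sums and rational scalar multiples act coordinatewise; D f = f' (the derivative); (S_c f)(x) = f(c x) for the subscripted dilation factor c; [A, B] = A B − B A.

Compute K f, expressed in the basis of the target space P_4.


g(x) = 45x^4 - 48x^3 - 18x^2 - 16x

S_{-1} f = (9/2)x^5 - 6x^4 - 3x^3 - 4x^2
D S_{-1} f = (45/2)x^4 - 24x^3 - 9x^2 - 8x
D f = -(45/2)x^4 - 24x^3 + 9x^2 - 8x
S_{-1} D f = -(45/2)x^4 + 24x^3 + 9x^2 + 8x
[D, S_{-1}] f = 45x^4 - 48x^3 - 18x^2 - 16x


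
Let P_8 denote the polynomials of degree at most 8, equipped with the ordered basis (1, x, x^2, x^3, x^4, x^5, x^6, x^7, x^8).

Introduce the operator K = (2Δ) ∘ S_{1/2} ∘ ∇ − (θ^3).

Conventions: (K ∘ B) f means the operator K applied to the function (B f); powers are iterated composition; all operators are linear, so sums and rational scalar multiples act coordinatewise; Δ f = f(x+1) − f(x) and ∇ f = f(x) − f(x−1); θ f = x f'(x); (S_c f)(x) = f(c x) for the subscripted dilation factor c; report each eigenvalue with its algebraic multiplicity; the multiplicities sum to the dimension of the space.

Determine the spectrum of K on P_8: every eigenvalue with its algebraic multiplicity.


λ = -512 (multiplicity 1), λ = -343 (multiplicity 1), λ = -216 (multiplicity 1), λ = -125 (multiplicity 1), λ = -64 (multiplicity 1), λ = -27 (multiplicity 1), λ = -8 (multiplicity 1), λ = -1 (multiplicity 1), λ = 0 (multiplicity 1)

image of 1: 0
image of x: -x
image of x^2: -8x^2 + 2
image of x^3: -27x^3 + 3x - 3/2
image of x^4: -64x^4 + 3x^2 - 3x + 2
image of x^5: -125x^5 + (5/2)x^3 - (15/4)x^2 + 5x - 15/8
image of x^6: -216x^6 + (15/8)x^4 - (15/4)x^3 + (15/2)x^2 - (45/8)x + 2
image of x^7: -343x^7 + (21/16)x^5 - (105/32)x^4 + (35/4)x^3 - (315/32)x^2 + 7x - 63/32
image of x^8: -512x^8 + (7/8)x^6 - (21/8)x^5 + (35/4)x^4 - (105/8)x^3 + 14x^2 - (63/8)x + 2
the matrix is upper triangular; its diagonal is (0, -1, -8, -27, -64, -125, -216, -343, -512)
for a triangular matrix the eigenvalues are the diagonal entries, with algebraic multiplicity their repetition count


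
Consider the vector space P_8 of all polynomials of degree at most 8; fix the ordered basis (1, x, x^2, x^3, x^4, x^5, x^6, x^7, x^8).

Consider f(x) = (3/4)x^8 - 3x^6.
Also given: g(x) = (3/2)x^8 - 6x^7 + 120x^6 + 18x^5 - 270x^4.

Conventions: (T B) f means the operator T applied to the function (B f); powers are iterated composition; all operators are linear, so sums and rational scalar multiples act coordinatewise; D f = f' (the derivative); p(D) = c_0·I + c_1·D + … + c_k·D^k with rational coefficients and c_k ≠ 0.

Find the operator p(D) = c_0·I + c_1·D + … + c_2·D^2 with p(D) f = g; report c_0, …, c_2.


D^0 f = (3/4)x^8 - 3x^6
D^1 f = 6x^7 - 18x^5
D^2 f = 42x^6 - 90x^4
matching coefficients of g against c_0 f + c_1 Df + … from the top degree down determines the c_i
solution: c_0 = 2, c_1 = -1, c_2 = 3

c_0 = 2, c_1 = -1, c_2 = 3


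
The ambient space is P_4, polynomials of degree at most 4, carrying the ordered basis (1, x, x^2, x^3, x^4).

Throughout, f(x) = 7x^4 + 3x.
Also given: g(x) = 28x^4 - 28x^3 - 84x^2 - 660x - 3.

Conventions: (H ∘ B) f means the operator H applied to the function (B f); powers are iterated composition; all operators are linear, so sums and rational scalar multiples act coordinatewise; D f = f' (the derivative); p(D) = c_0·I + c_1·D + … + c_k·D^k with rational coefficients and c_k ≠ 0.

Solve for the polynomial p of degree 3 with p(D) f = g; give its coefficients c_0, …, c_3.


D^0 f = 7x^4 + 3x
D^1 f = 28x^3 + 3
D^2 f = 84x^2
D^3 f = 168x
matching coefficients of g against c_0 f + c_1 Df + … from the top degree down determines the c_i
solution: c_0 = 4, c_1 = -1, c_2 = -1, c_3 = -4

c_0 = 4, c_1 = -1, c_2 = -1, c_3 = -4


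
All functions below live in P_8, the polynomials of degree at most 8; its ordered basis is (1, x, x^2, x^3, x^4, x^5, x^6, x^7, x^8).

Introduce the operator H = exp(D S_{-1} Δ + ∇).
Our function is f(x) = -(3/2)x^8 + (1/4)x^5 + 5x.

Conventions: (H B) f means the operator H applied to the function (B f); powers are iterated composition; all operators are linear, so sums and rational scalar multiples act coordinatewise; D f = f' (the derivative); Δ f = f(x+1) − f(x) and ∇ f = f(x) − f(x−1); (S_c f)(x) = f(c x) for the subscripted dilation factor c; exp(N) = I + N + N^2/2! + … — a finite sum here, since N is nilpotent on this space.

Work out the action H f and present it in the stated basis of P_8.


order-1 term: -12x^7 + 126x^6 - 336x^5 + (2105/4)x^4 - (1003/2)x^3 + 289x^2 - (369/4)x + 35/2
order-2 term: -42x^6 + 252x^5 - 3255x^4 + (7565/2)x^3 - (12699/2)x^2 + (13139/4)x - 4107/4
order-3 term: -84x^5 + 1050x^4 - 4620x^3 + (45365/2)x^2 - (34109/2)x + 40439/4
order-4 term: -105x^4 + 840x^3 - 7770x^2 + (47045/4)x - 20194
order-5 term: -84x^3 + 882x^2 - 2940x + 27133/4
order-6 term: -42x^2 + 252x - 903
order-7 term: -12x + 54
order-8 term: -3/2
the series for exp(D S_{-1} Δ + ∇) f terminates at order 8
exp(D S_{-1} Δ + ∇) f = -(3/2)x^8 - 12x^7 + 84x^6 - (671/4)x^5 - (7135/4)x^4 - 583x^3 + 9692x^2 - (19183/4)x - 20643/4

the result is g(x) = -(3/2)x^8 - 12x^7 + 84x^6 - (671/4)x^5 - (7135/4)x^4 - 583x^3 + 9692x^2 - (19183/4)x - 20643/4


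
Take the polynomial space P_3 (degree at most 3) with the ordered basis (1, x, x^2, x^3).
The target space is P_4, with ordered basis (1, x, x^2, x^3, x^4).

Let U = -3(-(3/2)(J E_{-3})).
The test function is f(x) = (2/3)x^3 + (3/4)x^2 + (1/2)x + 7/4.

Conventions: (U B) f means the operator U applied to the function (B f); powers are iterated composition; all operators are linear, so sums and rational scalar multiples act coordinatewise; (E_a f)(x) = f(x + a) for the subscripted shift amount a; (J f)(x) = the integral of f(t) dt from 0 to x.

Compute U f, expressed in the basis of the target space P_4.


g(x) = (3/4)x^4 - (63/8)x^3 + (63/2)x^2 - (99/2)x

E_{-3} f = (2/3)x^3 - (21/4)x^2 + 14x - 11
J E_{-3} f = (1/6)x^4 - (7/4)x^3 + 7x^2 - 11x
(-(3/2)(J E_{-3})) f = -(1/4)x^4 + (21/8)x^3 - (21/2)x^2 + (33/2)x
(-3(-(3/2)(J E_{-3}))) f = (3/4)x^4 - (63/8)x^3 + (63/2)x^2 - (99/2)x


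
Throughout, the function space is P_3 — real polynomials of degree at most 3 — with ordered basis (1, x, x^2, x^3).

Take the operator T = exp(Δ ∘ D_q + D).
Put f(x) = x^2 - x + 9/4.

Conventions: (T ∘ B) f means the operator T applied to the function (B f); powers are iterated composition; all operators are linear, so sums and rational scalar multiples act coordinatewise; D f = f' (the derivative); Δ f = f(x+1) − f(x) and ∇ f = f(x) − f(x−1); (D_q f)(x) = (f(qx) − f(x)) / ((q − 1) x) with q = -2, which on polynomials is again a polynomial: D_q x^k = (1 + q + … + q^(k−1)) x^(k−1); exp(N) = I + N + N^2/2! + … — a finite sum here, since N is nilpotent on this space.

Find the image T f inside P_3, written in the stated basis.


the image equals g(x) = x^2 + x + 5/4

order-1 term: 2x - 2
order-2 term: 1
the series for exp(Δ ∘ D_q + D) f terminates at order 2
exp(Δ ∘ D_q + D) f = x^2 + x + 5/4


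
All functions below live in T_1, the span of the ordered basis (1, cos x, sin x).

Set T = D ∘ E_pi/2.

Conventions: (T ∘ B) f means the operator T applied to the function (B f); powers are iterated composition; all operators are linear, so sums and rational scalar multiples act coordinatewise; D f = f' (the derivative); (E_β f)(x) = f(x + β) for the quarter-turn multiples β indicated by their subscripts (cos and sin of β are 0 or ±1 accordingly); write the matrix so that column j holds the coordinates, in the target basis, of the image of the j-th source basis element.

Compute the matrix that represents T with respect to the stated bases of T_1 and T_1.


the matrix is [[0, 0, 0]; [0, -1, 0]; [0, 0, -1]] (rows listed top to bottom)

image of 1: 0
image of cos x: -cos x
image of sin x: -sin x
each image's coordinates form column j of the matrix


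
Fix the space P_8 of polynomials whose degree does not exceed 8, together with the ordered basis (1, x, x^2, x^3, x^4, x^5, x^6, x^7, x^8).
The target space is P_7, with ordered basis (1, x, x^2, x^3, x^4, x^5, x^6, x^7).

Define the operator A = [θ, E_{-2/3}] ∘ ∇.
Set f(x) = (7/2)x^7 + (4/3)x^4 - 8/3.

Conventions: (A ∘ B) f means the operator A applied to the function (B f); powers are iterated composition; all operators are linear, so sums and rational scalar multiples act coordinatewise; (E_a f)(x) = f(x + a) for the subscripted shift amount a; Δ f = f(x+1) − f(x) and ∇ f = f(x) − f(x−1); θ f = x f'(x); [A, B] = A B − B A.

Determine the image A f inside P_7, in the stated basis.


g(x) = 98x^5 - (1715/3)x^4 + (12740/9)x^3 - (49447/27)x^2 + (99022/81)x - 80977/243

∇ f = (49/2)x^6 - (147/2)x^5 + (245/2)x^4 - (703/6)x^3 + (131/2)x^2 - (115/6)x + 13/6
E_{-2/3} ∇ f = (49/2)x^6 - (343/2)x^5 + (3185/6)x^4 - (49447/54)x^3 + (49511/54)x^2 - (80977/162)x + 167377/1458
θ E_{-2/3} ∇ f = 147x^6 - (1715/2)x^5 + (6370/3)x^4 - (49447/18)x^3 + (49511/27)x^2 - (80977/162)x
θ ∇ f = 147x^6 - (735/2)x^5 + 490x^4 - (703/2)x^3 + 131x^2 - (115/6)x
E_{-2/3} θ ∇ f = 147x^6 - (1911/2)x^5 + 2695x^4 - (74927/18)x^3 + (32986/9)x^2 - (93007/54)x + 80977/243
[θ, E_{-2/3}] ∇ f = 98x^5 - (1715/3)x^4 + (12740/9)x^3 - (49447/27)x^2 + (99022/81)x - 80977/243


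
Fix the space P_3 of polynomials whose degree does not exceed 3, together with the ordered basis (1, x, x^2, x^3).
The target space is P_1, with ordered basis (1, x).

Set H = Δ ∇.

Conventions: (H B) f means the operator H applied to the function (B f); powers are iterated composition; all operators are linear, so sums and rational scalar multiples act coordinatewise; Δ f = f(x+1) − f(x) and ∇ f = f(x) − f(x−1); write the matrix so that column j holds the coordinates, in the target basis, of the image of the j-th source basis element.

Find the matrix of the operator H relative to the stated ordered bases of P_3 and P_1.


image of 1: 0
image of x: 0
image of x^2: 2
image of x^3: 6x
each image's coordinates form column j of the matrix

the matrix is [[0, 0, 2, 0]; [0, 0, 0, 6]] (rows listed top to bottom)


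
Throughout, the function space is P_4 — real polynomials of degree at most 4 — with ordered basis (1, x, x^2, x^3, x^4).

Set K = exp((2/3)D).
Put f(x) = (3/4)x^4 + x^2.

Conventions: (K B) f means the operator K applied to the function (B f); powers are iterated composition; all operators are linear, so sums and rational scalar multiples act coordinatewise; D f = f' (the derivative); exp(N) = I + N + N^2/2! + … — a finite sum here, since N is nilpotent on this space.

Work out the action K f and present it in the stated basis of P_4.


order-1 term: 2x^3 + (4/3)x
order-2 term: 2x^2 + 4/9
order-3 term: (8/9)x
order-4 term: 4/27
the series for exp((2/3)D) f terminates at order 4
exp((2/3)D) f = (3/4)x^4 + 2x^3 + 3x^2 + (20/9)x + 16/27

the result is g(x) = (3/4)x^4 + 2x^3 + 3x^2 + (20/9)x + 16/27


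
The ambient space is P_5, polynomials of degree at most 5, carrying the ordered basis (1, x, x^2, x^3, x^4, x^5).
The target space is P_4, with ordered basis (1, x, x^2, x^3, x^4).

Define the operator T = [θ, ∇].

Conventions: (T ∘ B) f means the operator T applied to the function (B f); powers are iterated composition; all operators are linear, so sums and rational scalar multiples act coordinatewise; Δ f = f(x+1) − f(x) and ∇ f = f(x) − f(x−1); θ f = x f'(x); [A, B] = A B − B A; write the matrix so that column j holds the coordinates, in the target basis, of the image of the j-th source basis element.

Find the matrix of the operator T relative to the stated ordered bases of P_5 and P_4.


the matrix is [[0, -1, 2, -3, 4, -5]; [0, 0, -2, 6, -12, 20]; [0, 0, 0, -3, 12, -30]; [0, 0, 0, 0, -4, 20]; [0, 0, 0, 0, 0, -5]] (rows listed top to bottom)

image of 1: 0
image of x: -1
image of x^2: -2x + 2
image of x^3: -3x^2 + 6x - 3
image of x^4: -4x^3 + 12x^2 - 12x + 4
image of x^5: -5x^4 + 20x^3 - 30x^2 + 20x - 5
each image's coordinates form column j of the matrix


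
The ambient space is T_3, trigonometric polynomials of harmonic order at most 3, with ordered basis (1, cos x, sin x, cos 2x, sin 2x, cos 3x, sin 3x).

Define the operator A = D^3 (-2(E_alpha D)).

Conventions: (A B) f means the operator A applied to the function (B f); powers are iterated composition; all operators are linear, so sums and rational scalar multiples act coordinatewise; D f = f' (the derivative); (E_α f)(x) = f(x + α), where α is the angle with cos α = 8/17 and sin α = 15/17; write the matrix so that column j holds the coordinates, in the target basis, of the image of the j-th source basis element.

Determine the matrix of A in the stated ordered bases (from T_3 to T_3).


the matrix is [[0, 0, 0, 0, 0, 0, 0]; [0, -16/17, -30/17, 0, 0, 0, 0]; [0, 30/17, -16/17, 0, 0, 0, 0]; [0, 0, 0, 5152/289, -7680/289, 0, 0]; [0, 0, 0, 7680/289, 5152/289, 0, 0]; [0, 0, 0, 0, 0, 791856/4913, 80190/4913]; [0, 0, 0, 0, 0, -80190/4913, 791856/4913]] (rows listed top to bottom)

image of 1: 0
image of cos x: -(16/17)cos x + (30/17)sin x
image of sin x: -(30/17)cos x - (16/17)sin x
image of cos 2x: (5152/289)cos 2x + (7680/289)sin 2x
image of sin 2x: -(7680/289)cos 2x + (5152/289)sin 2x
image of cos 3x: (791856/4913)cos 3x - (80190/4913)sin 3x
image of sin 3x: (80190/4913)cos 3x + (791856/4913)sin 3x
each image's coordinates form column j of the matrix


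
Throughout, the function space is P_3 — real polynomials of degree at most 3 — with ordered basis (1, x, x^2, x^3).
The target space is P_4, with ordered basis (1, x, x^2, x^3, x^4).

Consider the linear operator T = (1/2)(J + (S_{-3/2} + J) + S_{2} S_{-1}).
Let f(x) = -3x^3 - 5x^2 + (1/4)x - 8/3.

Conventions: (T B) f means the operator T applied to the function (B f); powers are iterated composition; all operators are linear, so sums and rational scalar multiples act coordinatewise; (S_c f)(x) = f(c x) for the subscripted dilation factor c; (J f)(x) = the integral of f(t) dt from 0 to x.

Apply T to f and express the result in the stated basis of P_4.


J f = -(3/4)x^4 - (5/3)x^3 + (1/8)x^2 - (8/3)x
S_{-3/2} f = (81/8)x^3 - (45/4)x^2 - (3/8)x - 8/3
J f = -(3/4)x^4 - (5/3)x^3 + (1/8)x^2 - (8/3)x
(S_{-3/2} + J) f = -(3/4)x^4 + (203/24)x^3 - (89/8)x^2 - (73/24)x - 8/3
S_{-1} f = 3x^3 - 5x^2 - (1/4)x - 8/3
S_{2} S_{-1} f = 24x^3 - 20x^2 - (1/2)x - 8/3
(J + (S_{-3/2} + J) + S_{2} S_{-1}) f = -(3/2)x^4 + (739/24)x^3 - 31x^2 - (149/24)x - 16/3
((1/2)(J + (S_{-3/2} + J) + S_{2} S_{-1})) f = -(3/4)x^4 + (739/48)x^3 - (31/2)x^2 - (149/48)x - 8/3

g(x) = -(3/4)x^4 + (739/48)x^3 - (31/2)x^2 - (149/48)x - 8/3


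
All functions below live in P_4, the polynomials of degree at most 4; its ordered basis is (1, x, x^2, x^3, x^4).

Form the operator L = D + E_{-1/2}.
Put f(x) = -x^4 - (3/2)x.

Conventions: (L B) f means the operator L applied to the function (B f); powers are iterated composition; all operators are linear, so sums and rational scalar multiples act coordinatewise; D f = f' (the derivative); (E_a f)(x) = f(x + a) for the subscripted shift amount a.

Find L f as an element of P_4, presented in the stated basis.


the result is g(x) = -x^4 - 2x^3 - (3/2)x^2 - x - 13/16

D f = -4x^3 - 3/2
E_{-1/2} f = -x^4 + 2x^3 - (3/2)x^2 - x + 11/16
(D + E_{-1/2}) f = -x^4 - 2x^3 - (3/2)x^2 - x - 13/16


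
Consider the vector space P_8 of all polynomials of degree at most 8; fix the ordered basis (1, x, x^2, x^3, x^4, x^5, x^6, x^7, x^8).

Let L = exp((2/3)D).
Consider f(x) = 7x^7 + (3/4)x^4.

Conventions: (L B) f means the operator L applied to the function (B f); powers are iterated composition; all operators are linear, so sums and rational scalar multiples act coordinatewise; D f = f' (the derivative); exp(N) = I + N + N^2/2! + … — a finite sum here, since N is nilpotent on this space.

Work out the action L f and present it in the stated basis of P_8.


order-1 term: (98/3)x^6 + 2x^3
order-2 term: (196/3)x^5 + 2x^2
order-3 term: (1960/27)x^4 + (8/9)x
order-4 term: (3920/81)x^3 + 4/27
order-5 term: (1568/81)x^2
order-6 term: (3136/729)x
order-7 term: 896/2187
the series for exp((2/3)D) f terminates at order 7
exp((2/3)D) f = 7x^7 + (98/3)x^6 + (196/3)x^5 + (7921/108)x^4 + (4082/81)x^3 + (1730/81)x^2 + (3784/729)x + 1220/2187

g(x) = 7x^7 + (98/3)x^6 + (196/3)x^5 + (7921/108)x^4 + (4082/81)x^3 + (1730/81)x^2 + (3784/729)x + 1220/2187


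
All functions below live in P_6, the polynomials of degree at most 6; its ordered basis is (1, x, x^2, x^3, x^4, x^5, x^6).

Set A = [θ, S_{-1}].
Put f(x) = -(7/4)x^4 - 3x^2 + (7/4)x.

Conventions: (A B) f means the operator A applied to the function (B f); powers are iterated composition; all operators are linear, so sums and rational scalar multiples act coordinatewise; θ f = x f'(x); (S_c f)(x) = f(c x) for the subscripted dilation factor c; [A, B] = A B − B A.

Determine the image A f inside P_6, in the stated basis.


the image equals g(x) = 0

S_{-1} f = -(7/4)x^4 - 3x^2 - (7/4)x
θ S_{-1} f = -7x^4 - 6x^2 - (7/4)x
θ f = -7x^4 - 6x^2 + (7/4)x
S_{-1} θ f = -7x^4 - 6x^2 - (7/4)x
[θ, S_{-1}] f = 0


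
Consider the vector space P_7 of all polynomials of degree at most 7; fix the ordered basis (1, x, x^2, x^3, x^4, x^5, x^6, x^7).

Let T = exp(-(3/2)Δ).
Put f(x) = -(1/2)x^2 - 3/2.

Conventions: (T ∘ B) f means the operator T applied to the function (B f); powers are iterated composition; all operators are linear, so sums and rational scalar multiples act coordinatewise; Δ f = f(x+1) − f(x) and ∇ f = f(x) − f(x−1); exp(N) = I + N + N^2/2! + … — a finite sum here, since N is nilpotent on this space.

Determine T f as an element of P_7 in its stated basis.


the result is g(x) = -(1/2)x^2 + (3/2)x - 15/8

order-1 term: (3/2)x + 3/4
order-2 term: -9/8
the series for exp(-(3/2)Δ) f terminates at order 2
exp(-(3/2)Δ) f = -(1/2)x^2 + (3/2)x - 15/8


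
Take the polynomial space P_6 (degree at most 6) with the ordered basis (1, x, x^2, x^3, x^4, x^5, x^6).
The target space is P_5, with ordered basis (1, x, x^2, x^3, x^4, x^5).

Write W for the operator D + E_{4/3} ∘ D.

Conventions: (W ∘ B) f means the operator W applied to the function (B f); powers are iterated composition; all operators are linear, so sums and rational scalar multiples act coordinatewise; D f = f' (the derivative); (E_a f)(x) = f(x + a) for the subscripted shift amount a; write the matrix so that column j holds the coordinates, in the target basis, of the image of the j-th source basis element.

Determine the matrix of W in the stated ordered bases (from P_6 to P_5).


the matrix is [[0, 2, 8/3, 16/3, 256/27, 1280/81, 2048/81]; [0, 0, 4, 8, 64/3, 1280/27, 2560/27]; [0, 0, 0, 6, 16, 160/3, 1280/9]; [0, 0, 0, 0, 8, 80/3, 320/3]; [0, 0, 0, 0, 0, 10, 40]; [0, 0, 0, 0, 0, 0, 12]] (rows listed top to bottom)

image of 1: 0
image of x: 2
image of x^2: 4x + 8/3
image of x^3: 6x^2 + 8x + 16/3
image of x^4: 8x^3 + 16x^2 + (64/3)x + 256/27
image of x^5: 10x^4 + (80/3)x^3 + (160/3)x^2 + (1280/27)x + 1280/81
image of x^6: 12x^5 + 40x^4 + (320/3)x^3 + (1280/9)x^2 + (2560/27)x + 2048/81
each image's coordinates form column j of the matrix
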